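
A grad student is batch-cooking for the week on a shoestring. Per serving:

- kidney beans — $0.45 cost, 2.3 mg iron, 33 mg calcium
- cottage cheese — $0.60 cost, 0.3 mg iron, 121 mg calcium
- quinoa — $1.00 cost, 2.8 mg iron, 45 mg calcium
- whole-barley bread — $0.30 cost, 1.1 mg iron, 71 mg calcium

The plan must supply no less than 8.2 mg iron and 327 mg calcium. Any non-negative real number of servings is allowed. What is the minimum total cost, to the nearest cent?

$1.93

kidney beans only: max(8.2/2.3, 327/33) = 9.909 servings → $4.46.
cottage cheese only: max(8.2/0.3, 327/121) = 27.33 servings → $16.40.
quinoa only: max(8.2/2.8, 327/45) = 7.267 servings → $7.27.
whole-barley bread only: max(8.2/1.1, 327/71) = 7.455 servings → $2.24.
kidney beans + cottage cheese with both tight: 3.331 servings and 1.794 servings → $2.58.
kidney beans + quinoa: the both-tight solution has a negative serving — not a feasible corner.
kidney beans + whole-barley bread with both tight: 1.752 servings and 3.791 servings → $1.93.
cottage cheese + quinoa with both tight: 1.68 servings and 2.749 servings → $3.76.
cottage cheese + whole-barley bread with both targets exact would need a negative amount; discard.
quinoa + whole-barley bread with both tight: 1.49 servings and 3.661 servings → $2.59.
So the least-cost plan costs $1.93.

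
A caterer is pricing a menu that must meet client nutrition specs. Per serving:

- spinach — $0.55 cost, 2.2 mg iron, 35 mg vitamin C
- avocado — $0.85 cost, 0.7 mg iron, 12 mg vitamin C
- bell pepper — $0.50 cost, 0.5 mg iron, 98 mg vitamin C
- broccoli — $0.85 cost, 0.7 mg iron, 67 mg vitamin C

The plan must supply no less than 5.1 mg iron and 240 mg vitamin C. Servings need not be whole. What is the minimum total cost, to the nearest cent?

For a min-cost LP with two ≥-constraints, a basic feasible solution has at most two positive variables.
spinach only: max(5.1/2.2, 240/35) = 6.857 servings → $3.77.
avocado only: max(5.1/0.7, 240/12) = 20 servings → $17.00.
bell pepper only: max(5.1/0.5, 240/98) = 10.2 servings → $5.10.
broccoli only: max(5.1/0.7, 240/67) = 7.286 servings → $6.19.
spinach + avocado: the both-tight solution has a negative serving — not a feasible corner.
spinach + bell pepper with both tight: 1.917 servings and 1.764 servings → $1.94.
spinach + broccoli with both tight: 1.413 servings and 2.844 servings → $3.19.
avocado + bell pepper with both tight: 6.067 servings and 1.706 servings → $6.01.
avocado + broccoli with both tight: 4.512 servings and 2.774 servings → $6.19.
bell pepper + broccoli: the both-tight solution has a negative serving — not a feasible corner.
The minimum over all feasible corners is $1.94.

$1.94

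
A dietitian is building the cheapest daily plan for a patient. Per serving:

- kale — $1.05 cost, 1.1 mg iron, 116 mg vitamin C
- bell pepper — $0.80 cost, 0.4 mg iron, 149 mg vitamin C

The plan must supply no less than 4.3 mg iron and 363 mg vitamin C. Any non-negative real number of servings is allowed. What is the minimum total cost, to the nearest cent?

Compare the cost at each extreme point of the feasible region.
kale only: max(4.3/1.1, 363/116) = 3.909 servings → $4.10.
bell pepper only: max(4.3/0.4, 363/149) = 10.75 servings → $8.60.
kale + bell pepper: the both-tight solution has a negative serving — not a feasible corner.
So the least-cost plan costs $4.10.

$4.10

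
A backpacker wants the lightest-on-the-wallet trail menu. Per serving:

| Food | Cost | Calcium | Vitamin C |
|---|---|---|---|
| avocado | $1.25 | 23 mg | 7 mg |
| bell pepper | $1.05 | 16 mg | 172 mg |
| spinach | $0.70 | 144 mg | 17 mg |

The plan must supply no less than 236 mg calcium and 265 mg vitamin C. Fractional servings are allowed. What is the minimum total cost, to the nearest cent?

avocado only: max(236/23, 265/7) = 37.86 servings → $47.32.
bell pepper only: max(236/16, 265/172) = 14.75 servings → $15.49.
spinach only: max(236/144, 265/17) = 15.59 servings → $10.91.
avocado + bell pepper with both tight: 9.457 servings and 1.156 servings → $13.03.
avocado + spinach: the both-tight solution has a negative serving — not a feasible corner.
bell pepper + spinach with both tight: 1.394 servings and 1.484 servings → $2.50.
The minimum over all feasible corners is $2.50.

$2.50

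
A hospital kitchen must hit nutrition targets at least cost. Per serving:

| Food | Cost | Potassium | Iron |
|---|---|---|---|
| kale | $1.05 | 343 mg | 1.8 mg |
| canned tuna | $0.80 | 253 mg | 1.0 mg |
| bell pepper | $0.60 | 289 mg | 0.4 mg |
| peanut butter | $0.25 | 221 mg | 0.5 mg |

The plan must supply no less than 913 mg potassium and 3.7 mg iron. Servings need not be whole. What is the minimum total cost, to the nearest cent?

The cheapest plan sits at a corner of the feasible region — with two constraints it uses at most two foods.
kale only: max(913/343, 3.7/1.8) = 2.662 servings → $2.79.
canned tuna only: max(913/253, 3.7/1.0) = 3.7 servings → $2.96.
bell pepper only: max(913/289, 3.7/0.4) = 9.25 servings → $5.55.
peanut butter only: max(913/221, 3.7/0.5) = 7.4 servings → $1.85.
kale + canned tuna with both tight: 0.2055 servings and 3.33 servings → $2.88.
kale + bell pepper with both tight: 1.838 servings and 0.9773 servings → $2.52.
kale + peanut butter with both tight: 1.596 servings and 1.654 servings → $2.09.
canned tuna + bell pepper with both targets exact would need a negative amount; discard.
canned tuna + peanut butter with both targets exact would need a negative amount; discard.
bell pepper + peanut butter: the both-tight solution has a negative serving — not a feasible corner.
Cheapest feasible corner: $1.85.

$1.85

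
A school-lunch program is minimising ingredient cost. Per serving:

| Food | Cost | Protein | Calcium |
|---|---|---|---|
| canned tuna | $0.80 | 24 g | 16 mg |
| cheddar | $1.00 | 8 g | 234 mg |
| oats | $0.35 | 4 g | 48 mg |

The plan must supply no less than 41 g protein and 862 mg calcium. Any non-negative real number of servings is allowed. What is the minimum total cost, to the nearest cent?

canned tuna only: max(41/24, 862/16) = 53.88 servings → $43.10.
cheddar only: max(41/8, 862/234) = 5.125 servings → $5.12.
oats only: max(41/4, 862/48) = 17.96 servings → $6.29.
canned tuna + cheddar with both tight: 0.4916 servings and 3.65 servings → $4.04.
canned tuna + oats: intersection lies outside the first quadrant.
cheddar + oats with both tight: 2.681 servings and 4.888 servings → $4.39.
Cheapest feasible corner: $4.04.

$4.04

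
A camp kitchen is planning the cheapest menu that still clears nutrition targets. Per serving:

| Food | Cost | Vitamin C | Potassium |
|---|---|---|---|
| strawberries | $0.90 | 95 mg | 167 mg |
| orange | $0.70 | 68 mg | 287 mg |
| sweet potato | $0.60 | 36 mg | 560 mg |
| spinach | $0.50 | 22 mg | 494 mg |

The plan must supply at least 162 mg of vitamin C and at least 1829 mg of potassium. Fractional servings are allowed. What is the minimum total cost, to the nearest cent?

strawberries only: max(162/95, 1829/167) = 10.95 servings → $9.86.
orange only: max(162/68, 1829/287) = 6.373 servings → $4.46.
sweet potato only: max(162/36, 1829/560) = 4.5 servings → $2.70.
spinach only: max(162/22, 1829/494) = 7.364 servings → $3.68.
strawberries + orange: intersection lies outside the first quadrant.
strawberries + sweet potato with both tight: 0.5272 servings and 3.109 servings → $2.34.
strawberries + spinach with both tight: 0.9199 servings and 3.391 servings → $2.52.
orange + sweet potato with both tight: 0.8965 servings and 2.807 servings → $2.31.
orange + spinach with both tight: 1.459 servings and 2.855 servings → $2.45.
sweet potato + spinach: the both-tight solution has a negative serving — not a feasible corner.
So the least-cost plan costs $2.31.

$2.31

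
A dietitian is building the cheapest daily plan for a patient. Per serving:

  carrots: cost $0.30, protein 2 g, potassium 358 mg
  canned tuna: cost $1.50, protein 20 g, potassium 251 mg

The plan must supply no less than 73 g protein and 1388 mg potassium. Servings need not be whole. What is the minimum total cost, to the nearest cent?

$5.69

Check every corner: each single food scaled to meet both minima, and each pair solved so both constraints bind.
carrots only: max(73/2, 1388/358) = 36.5 servings → $10.95.
canned tuna only: max(73/20, 1388/251) = 5.53 servings → $8.29.
carrots + canned tuna with both tight: 1.417 servings and 3.508 servings → $5.69.
So the least-cost plan costs $5.69.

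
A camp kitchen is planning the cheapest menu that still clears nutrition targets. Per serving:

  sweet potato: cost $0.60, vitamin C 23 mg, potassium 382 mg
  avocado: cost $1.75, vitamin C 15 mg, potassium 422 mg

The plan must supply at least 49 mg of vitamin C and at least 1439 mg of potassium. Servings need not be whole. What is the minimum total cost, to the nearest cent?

$2.26

sweet potato only: max(49/23, 1439/382) = 3.767 servings → $2.26.
avocado only: max(49/15, 1439/422) = 3.41 servings → $5.97.
sweet potato + avocado: the both-tight solution has a negative serving — not a feasible corner.
Cheapest feasible corner: $2.26.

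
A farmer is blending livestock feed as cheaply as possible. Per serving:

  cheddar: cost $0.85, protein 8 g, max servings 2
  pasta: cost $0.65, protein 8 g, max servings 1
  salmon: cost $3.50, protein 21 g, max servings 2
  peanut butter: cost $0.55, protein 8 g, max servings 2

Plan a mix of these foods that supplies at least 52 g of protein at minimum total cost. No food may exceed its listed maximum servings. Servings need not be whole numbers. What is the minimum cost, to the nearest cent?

$5.45

Cost per g of protein: peanut butter $0.0688, pasta $0.0813, cheddar $0.1062, salmon $0.1667.
Take 2 servings of peanut butter: +16.0 g protein for $1.10 (total $1.10, still need 36.0 g).
Take 1 serving of pasta: +8.0 g protein for $0.65 (total $1.75, still need 28.0 g).
Take 2 servings of cheddar: +16.0 g protein for $1.70 (total $3.45, still need 12.0 g).
Take 0.5714 servings of salmon: +12.0 g protein for $2.00 (total $5.45, still need 0.0 g).
Filling from the cheapest source first is optimal under one linear minimum: $5.45.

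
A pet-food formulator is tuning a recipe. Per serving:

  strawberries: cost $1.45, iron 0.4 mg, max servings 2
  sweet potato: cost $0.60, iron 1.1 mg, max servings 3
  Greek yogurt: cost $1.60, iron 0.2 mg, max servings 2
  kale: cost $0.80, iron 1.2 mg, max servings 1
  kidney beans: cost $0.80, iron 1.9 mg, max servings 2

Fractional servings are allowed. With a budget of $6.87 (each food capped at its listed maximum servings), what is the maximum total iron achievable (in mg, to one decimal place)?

Iron per dollar: kidney beans 2.375, sweet potato 1.833, kale 1.5, strawberries 0.2759, Greek yogurt 0.125.
Take 2 servings of kidney beans: spends $1.60, +3.8 mg iron (running total 3.8 mg).
Take 3 servings of sweet potato: spends $1.80, +3.3 mg iron (running total 7.1 mg).
Take 1 serving of kale: spends $0.80, +1.2 mg iron (running total 8.3 mg).
Take 1.841 servings of strawberries: spends $2.67, +0.7 mg iron (running total 9.0 mg).
Filling greedily by iron-per-dollar is optimal for one linear limit, giving 9.0 mg.

9.0 mg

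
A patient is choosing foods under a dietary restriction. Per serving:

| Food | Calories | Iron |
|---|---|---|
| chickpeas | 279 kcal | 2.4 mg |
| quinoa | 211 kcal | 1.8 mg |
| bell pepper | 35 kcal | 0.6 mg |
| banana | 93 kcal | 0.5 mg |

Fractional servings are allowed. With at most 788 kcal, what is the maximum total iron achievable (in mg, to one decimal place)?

13.5 mg

Iron per kcal: bell pepper 0.01714, chickpeas 0.008602, quinoa 0.008531, banana 0.005376.
With no serving limits, spend the whole calories allowance on bell pepper: 788 kcal / 35 kcal × 0.6 mg = 13.5 mg.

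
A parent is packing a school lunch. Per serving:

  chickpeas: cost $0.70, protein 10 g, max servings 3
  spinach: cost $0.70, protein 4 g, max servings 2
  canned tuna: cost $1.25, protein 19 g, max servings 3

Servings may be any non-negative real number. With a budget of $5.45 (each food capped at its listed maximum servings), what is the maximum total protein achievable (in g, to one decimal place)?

81.3 g

Protein per dollar: canned tuna 15.2, chickpeas 14.29, spinach 5.714.
Take 3 servings of canned tuna: spends $3.75, +57.0 g protein (running total 57.0 g).
Take 2.429 servings of chickpeas: spends $1.70, +24.3 g protein (running total 81.3 g).
Filling greedily by protein-per-dollar is optimal for one linear limit, giving 81.3 g.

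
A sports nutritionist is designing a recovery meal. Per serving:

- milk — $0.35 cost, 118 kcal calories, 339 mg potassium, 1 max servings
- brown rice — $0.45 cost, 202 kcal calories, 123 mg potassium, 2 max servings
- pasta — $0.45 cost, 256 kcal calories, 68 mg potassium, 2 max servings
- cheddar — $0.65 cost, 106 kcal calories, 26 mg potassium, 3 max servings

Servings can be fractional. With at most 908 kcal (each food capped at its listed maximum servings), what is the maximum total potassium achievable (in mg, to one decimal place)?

687.5 mg

Potassium per kcal: milk 2.873, brown rice 0.6089, pasta 0.2656, cheddar 0.2453.
Take 1 serving of milk: uses 118 kcal, +339.0 mg potassium (running total 339.0 mg).
Take 2 servings of brown rice: uses 404 kcal, +246.0 mg potassium (running total 585.0 mg).
Take 1.508 servings of pasta: uses 386 kcal, +102.5 mg potassium (running total 687.5 mg).
Greedy by best ratio exhausts the calories allowance optimally: 687.5 mg.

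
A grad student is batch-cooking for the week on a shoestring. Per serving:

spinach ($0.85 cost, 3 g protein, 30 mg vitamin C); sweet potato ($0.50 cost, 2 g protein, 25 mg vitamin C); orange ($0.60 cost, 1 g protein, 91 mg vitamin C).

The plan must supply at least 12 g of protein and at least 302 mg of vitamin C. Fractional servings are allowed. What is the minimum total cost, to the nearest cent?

$3.68

A basic optimal solution has at most two foods positive. Try each food alone and each pair with both targets met exactly.
spinach only: max(12/3, 302/30) = 10.07 servings → $8.56.
sweet potato only: max(12/2, 302/25) = 12.08 servings → $6.04.
orange only: max(12/1, 302/91) = 12 servings → $7.20.
spinach + sweet potato: intersection lies outside the first quadrant.
spinach + orange with both tight: 3.251 servings and 2.247 servings → $4.11.
sweet potato + orange with both tight: 5.032 servings and 1.936 servings → $3.68.
Cheapest feasible corner: $3.68.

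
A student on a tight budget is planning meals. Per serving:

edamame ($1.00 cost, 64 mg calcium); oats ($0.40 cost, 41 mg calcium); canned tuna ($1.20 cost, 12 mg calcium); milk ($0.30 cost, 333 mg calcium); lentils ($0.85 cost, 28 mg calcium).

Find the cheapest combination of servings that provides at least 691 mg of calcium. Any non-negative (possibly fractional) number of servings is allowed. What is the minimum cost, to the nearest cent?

Cost per mg of calcium: milk $0.0009, oats $0.0098, edamame $0.0156, lentils $0.0304, canned tuna $0.1000.
With no serving limits, use only milk: 691 mg / 333 mg = 2.075 servings × $0.30 = $0.62.

$0.62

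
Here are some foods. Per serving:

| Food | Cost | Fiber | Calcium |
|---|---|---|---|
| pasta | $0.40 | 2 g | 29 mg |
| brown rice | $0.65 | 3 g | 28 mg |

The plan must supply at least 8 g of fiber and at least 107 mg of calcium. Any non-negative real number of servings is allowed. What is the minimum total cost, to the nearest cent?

An LP optimum is at a vertex; with two nutrient constraints at most two foods are used. Check each candidate.
pasta only: max(8/2, 107/29) = 4 servings → $1.60.
brown rice only: max(8/3, 107/28) = 3.821 servings → $2.48.
pasta + brown rice with both tight: 3.129 servings and 0.5806 servings → $1.63.
The minimum over all feasible corners is $1.60.

$1.60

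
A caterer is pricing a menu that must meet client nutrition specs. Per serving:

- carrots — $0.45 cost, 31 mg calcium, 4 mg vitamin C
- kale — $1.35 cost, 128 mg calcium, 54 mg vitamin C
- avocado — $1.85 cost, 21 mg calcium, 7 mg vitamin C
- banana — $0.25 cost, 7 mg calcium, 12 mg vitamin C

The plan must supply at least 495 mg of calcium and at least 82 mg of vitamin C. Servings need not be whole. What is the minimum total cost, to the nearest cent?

$5.22

Compare the cost at each extreme point of the feasible region.
carrots only: max(495/31, 82/4) = 20.5 servings → $9.22.
kale only: max(495/128, 82/54) = 3.867 servings → $5.22.
avocado only: max(495/21, 82/7) = 23.57 servings → $43.61.
banana only: max(495/7, 82/12) = 70.71 servings → $17.68.
carrots + kale with both tight: 13.97 servings and 0.4836 servings → $6.94.
carrots + avocado with both tight: 13.11 servings and 4.226 servings → $13.71.
carrots + banana with both tight: 15.6 servings and 1.634 servings → $7.43.
kale + avocado with both targets exact would need a negative amount; discard.
kale + banana: the both-tight solution has a negative serving — not a feasible corner.
avocado + banana: the both-tight solution has a negative serving — not a feasible corner.
Cheapest feasible corner: $5.22.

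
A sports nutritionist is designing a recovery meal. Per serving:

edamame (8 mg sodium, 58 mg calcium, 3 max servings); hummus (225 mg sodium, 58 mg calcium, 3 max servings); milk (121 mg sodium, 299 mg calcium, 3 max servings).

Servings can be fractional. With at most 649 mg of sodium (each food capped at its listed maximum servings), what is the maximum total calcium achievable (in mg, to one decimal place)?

Calcium per mg sodium: edamame 7.25, milk 2.471, hummus 0.2578.
Take 3 servings of edamame: uses 24 mg sodium, +174.0 mg calcium (running total 174.0 mg).
Take 3 servings of milk: uses 363 mg sodium, +897.0 mg calcium (running total 1071.0 mg).
Take 1.164 servings of hummus: uses 262 mg sodium, +67.5 mg calcium (running total 1138.5 mg).
Filling greedily by calcium-per-mg sodium is optimal for one linear limit, giving 1138.5 mg.

1138.5 mg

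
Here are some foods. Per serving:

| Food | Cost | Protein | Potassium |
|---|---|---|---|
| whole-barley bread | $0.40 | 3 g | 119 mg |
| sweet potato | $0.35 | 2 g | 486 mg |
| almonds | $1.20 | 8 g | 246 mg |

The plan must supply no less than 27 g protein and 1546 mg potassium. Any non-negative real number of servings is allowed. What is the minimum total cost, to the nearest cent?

At the optimum either one food covers both requirements or two foods hit both targets exactly; no other combination can be cheaper.
whole-barley bread only: max(27/3, 1546/119) = 12.99 servings → $5.20.
sweet potato only: max(27/2, 1546/486) = 13.5 servings → $4.72.
almonds only: max(27/8, 1546/246) = 6.285 servings → $7.54.
whole-barley bread + sweet potato with both tight: 8.221 servings and 1.168 servings → $3.70.
whole-barley bread + almonds with both targets exact would need a negative amount; discard.
sweet potato + almonds with both tight: 1.686 servings and 2.953 servings → $4.13.
The minimum over all feasible corners is $3.70.

$3.70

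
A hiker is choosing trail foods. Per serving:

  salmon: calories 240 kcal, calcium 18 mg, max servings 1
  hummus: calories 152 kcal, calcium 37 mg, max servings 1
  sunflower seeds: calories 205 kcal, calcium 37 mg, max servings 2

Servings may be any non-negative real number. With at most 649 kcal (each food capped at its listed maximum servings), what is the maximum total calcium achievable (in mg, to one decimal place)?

117.5 mg

Calcium per kcal: hummus 0.2434, sunflower seeds 0.1805, salmon 0.075.
Take 1 serving of hummus: uses 152 kcal, +37.0 mg calcium (running total 37.0 mg).
Take 2 servings of sunflower seeds: uses 410 kcal, +74.0 mg calcium (running total 111.0 mg).
Take 0.3625 servings of salmon: uses 87 kcal, +6.5 mg calcium (running total 117.5 mg).
Filling greedily by calcium-per-kcal is optimal for one linear limit, giving 117.5 mg.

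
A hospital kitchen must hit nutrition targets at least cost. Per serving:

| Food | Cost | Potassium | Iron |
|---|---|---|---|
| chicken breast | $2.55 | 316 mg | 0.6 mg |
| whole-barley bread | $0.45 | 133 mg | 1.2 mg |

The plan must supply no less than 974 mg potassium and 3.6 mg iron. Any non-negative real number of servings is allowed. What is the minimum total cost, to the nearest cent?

$3.30

An LP optimum is at a vertex; with two nutrient constraints at most two foods are used. Check each candidate.
chicken breast only: max(974/316, 3.6/0.6) = 6 servings → $15.30.
whole-barley bread only: max(974/133, 3.6/1.2) = 7.323 servings → $3.30.
chicken breast + whole-barley bread with both tight: 2.305 servings and 1.848 servings → $6.71.
Cheapest feasible corner: $3.30.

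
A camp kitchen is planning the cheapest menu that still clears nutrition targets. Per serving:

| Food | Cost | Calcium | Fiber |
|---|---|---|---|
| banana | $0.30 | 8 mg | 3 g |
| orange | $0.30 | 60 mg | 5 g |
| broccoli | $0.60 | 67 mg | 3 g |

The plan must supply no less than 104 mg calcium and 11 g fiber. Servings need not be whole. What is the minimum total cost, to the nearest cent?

$0.66

At the optimum either one food covers both requirements or two foods hit both targets exactly; no other combination can be cheaper.
banana only: max(104/8, 11/3) = 13 servings → $3.90.
orange only: max(104/60, 11/5) = 2.2 servings → $0.66.
broccoli only: max(104/67, 11/3) = 3.667 servings → $2.20.
banana + orange with both tight: 1 serving and 1.6 servings → $0.78.
banana + broccoli with both tight: 2.401 servings and 1.266 servings → $1.48.
orange + broccoli with both targets exact would need a negative amount; discard.
Cheapest feasible corner: $0.66.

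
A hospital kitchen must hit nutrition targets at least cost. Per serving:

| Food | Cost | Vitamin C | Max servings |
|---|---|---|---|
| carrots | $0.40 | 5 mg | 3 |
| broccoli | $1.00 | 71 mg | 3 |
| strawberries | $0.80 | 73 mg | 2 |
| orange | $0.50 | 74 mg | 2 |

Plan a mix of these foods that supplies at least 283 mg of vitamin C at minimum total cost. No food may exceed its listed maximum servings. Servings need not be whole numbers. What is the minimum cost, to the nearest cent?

$2.48

Cost per mg of vitamin C: orange $0.0068, strawberries $0.0110, broccoli $0.0141, carrots $0.0800.
Take 2 servings of orange: +148.0 mg vitamin C for $1.00 (total $1.00, still need 135.0 mg).
Take 1.849 servings of strawberries: +135.0 mg vitamin C for $1.48 (total $2.48, still need 0.0 mg).
Filling from the cheapest source first is optimal under one linear minimum: $2.48.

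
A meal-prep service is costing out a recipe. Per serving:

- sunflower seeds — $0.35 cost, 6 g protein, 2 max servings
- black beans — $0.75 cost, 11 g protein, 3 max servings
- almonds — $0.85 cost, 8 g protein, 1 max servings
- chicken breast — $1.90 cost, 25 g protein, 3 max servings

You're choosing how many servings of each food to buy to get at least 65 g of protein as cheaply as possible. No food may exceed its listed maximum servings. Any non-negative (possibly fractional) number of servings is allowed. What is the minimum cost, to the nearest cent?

Cost per g of protein: sunflower seeds $0.0583, black beans $0.0682, chicken breast $0.0760, almonds $0.1062.
Take 2 servings of sunflower seeds: +12.0 g protein for $0.70 (total $0.70, still need 53.0 g).
Take 3 servings of black beans: +33.0 g protein for $2.25 (total $2.95, still need 20.0 g).
Take 0.8 servings of chicken breast: +20.0 g protein for $1.52 (total $4.47, still need 0.0 g).
Greedy by cheapest-per-g is optimal for a single linear constraint, so the minimum cost is $4.47.

$4.47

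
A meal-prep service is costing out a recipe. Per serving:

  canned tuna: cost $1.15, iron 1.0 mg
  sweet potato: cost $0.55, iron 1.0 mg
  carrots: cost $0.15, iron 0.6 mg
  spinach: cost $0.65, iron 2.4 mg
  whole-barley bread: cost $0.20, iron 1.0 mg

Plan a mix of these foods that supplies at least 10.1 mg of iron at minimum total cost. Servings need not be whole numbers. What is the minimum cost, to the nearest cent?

$2.02

Cost per mg of iron: whole-barley bread $0.2000, carrots $0.2500, spinach $0.2708, sweet potato $0.5500, canned tuna $1.1500.
With no serving limits, use only whole-barley bread: 10.1 mg / 1.0 mg = 10.1 servings × $0.20 = $2.02.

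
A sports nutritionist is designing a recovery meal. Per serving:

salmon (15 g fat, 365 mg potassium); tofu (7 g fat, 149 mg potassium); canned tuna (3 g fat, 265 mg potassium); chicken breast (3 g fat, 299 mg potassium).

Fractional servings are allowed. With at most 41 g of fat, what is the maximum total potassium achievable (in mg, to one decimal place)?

Potassium per g fat: chicken breast 99.67, canned tuna 88.33, salmon 24.33, tofu 21.29.
With no serving limits, spend the whole fat allowance on chicken breast: 41 g / 3 g × 299 mg = 4086.3 mg.

4086.3 mg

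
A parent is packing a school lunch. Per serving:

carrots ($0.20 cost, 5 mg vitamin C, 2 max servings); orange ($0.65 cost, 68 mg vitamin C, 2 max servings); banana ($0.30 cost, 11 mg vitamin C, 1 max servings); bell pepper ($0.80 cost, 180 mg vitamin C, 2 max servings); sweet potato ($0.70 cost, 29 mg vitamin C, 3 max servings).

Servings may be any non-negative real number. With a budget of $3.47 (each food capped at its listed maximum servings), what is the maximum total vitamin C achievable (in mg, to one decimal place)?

Vitamin C per dollar: bell pepper 225, orange 104.6, sweet potato 41.43, banana 36.67, carrots 25.
Take 2 servings of bell pepper: spends $1.60, +360.0 mg vitamin C (running total 360.0 mg).
Take 2 servings of orange: spends $1.30, +136.0 mg vitamin C (running total 496.0 mg).
Take 0.8143 servings of sweet potato: spends $0.57, +23.6 mg vitamin C (running total 519.6 mg).
Filling greedily by vitamin C-per-dollar is optimal for one linear limit, giving 519.6 mg.

519.6 mg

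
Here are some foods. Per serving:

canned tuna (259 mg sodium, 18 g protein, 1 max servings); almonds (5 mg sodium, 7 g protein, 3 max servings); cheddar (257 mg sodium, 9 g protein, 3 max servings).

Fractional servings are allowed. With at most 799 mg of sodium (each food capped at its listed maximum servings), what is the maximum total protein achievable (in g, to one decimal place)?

Protein per mg sodium: almonds 1.4, canned tuna 0.0695, cheddar 0.03502.
Take 3 servings of almonds: uses 15 mg sodium, +21.0 g protein (running total 21.0 g).
Take 1 serving of canned tuna: uses 259 mg sodium, +18.0 g protein (running total 39.0 g).
Take 2.043 servings of cheddar: uses 525 mg sodium, +18.4 g protein (running total 57.4 g).
Filling greedily by protein-per-mg sodium is optimal for one linear limit, giving 57.4 g.

57.4 g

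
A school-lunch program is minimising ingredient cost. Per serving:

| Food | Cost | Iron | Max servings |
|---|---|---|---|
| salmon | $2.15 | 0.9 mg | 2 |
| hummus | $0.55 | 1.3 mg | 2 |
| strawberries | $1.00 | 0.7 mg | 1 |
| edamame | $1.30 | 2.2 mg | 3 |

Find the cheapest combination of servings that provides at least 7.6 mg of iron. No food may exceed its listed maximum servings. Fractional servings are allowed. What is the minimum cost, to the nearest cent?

Cost per mg of iron: hummus $0.4231, edamame $0.5909, strawberries $1.4286, salmon $2.3889.
Take 2 servings of hummus: +2.6 mg iron for $1.10 (total $1.10, still need 5.0 mg).
Take 2.273 servings of edamame: +5.0 mg iron for $2.95 (total $4.05, still need 0.0 mg).
Filling from the cheapest source first is optimal under one linear minimum: $4.05.

$4.05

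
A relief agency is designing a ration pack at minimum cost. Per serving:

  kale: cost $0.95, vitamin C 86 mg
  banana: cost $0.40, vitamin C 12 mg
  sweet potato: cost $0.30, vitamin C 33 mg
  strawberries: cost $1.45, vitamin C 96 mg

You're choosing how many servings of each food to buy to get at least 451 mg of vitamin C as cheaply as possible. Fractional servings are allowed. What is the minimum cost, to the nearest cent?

Cost per mg of vitamin C: sweet potato $0.0091, kale $0.0110, strawberries $0.0151, banana $0.0333.
With no serving limits, use only sweet potato: 451 mg / 33 mg = 13.67 servings × $0.30 = $4.10.

$4.10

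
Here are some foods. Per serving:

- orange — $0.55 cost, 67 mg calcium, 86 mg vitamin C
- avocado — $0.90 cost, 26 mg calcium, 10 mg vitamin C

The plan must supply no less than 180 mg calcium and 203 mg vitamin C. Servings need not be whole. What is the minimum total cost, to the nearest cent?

$1.48

orange only: max(180/67, 203/86) = 2.687 servings → $1.48.
avocado only: max(180/26, 203/10) = 20.3 servings → $18.27.
orange + avocado with both tight: 2.221 servings and 1.2 servings → $2.30.
Cheapest feasible corner: $1.48.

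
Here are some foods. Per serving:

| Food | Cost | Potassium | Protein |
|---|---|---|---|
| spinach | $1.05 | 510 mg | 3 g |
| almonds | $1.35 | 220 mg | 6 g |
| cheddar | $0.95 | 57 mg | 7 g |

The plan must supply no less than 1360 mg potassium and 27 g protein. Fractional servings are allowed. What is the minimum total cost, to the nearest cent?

$5.17

The cheapest plan sits at a corner of the feasible region — with two constraints it uses at most two foods.
spinach only: max(1360/510, 27/3) = 9 servings → $9.45.
almonds only: max(1360/220, 27/6) = 6.182 servings → $8.35.
cheddar only: max(1360/57, 27/7) = 23.86 servings → $22.67.
spinach + almonds with both tight: 0.925 servings and 4.037 servings → $6.42.
spinach + cheddar with both tight: 2.348 servings and 2.851 servings → $5.17.
almonds + cheddar: intersection lies outside the first quadrant.
Cheapest feasible corner: $5.17.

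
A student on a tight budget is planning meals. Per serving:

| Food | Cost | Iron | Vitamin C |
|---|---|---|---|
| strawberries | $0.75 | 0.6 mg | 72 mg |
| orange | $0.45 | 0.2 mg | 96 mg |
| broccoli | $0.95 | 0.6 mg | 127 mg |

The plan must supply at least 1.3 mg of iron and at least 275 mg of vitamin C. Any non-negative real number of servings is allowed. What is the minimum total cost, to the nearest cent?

Minimising a linear cost over {iron ≥ 1.3, vitamin C ≥ 275, servings ≥ 0} — the optimum is at a vertex, using one or two foods.
strawberries only: max(1.3/0.6, 275/72) = 3.819 servings → $2.86.
orange only: max(1.3/0.2, 275/96) = 6.5 servings → $2.92.
broccoli only: max(1.3/0.6, 275/127) = 2.167 servings → $2.06.
strawberries + orange with both tight: 1.616 servings and 1.653 servings → $1.96.
strawberries + broccoli with both tight: 0.00303 servings and 2.164 servings → $2.06.
orange + broccoli: the both-tight solution has a negative serving — not a feasible corner.
So the least-cost plan costs $1.96.

$1.96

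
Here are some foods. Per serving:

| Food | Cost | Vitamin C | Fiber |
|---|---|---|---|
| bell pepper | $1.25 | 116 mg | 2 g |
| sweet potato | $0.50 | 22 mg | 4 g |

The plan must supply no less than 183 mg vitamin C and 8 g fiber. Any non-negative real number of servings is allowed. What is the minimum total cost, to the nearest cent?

An LP optimum is at a vertex; with two nutrient constraints at most two foods are used. Check each candidate.
bell pepper only: max(183/116, 8/2) = 4 servings → $5.00.
sweet potato only: max(183/22, 8/4) = 8.318 servings → $4.16.
bell pepper + sweet potato with both tight: 1.324 servings and 1.338 servings → $2.32.
So the least-cost plan costs $2.32.

$2.32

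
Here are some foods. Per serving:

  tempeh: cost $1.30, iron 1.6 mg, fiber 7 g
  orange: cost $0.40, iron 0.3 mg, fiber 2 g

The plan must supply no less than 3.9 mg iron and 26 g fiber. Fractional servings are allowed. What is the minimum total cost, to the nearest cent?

$4.83

An LP optimum is at a vertex; with two nutrient constraints at most two foods are used. Check each candidate.
tempeh only: max(3.9/1.6, 26/7) = 3.714 servings → $4.83.
orange only: max(3.9/0.3, 26/2) = 13 servings → $5.20.
tempeh + orange with both tight: 0 servings and 13 servings → $5.20.
The minimum over all feasible corners is $4.83.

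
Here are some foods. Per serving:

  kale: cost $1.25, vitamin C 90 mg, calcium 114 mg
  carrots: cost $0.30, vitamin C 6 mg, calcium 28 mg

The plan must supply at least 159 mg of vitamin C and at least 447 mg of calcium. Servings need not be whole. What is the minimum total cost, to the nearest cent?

With two linear requirements the optimum uses one or two foods; enumerate the corners.
kale only: max(159/90, 447/114) = 3.921 servings → $4.90.
carrots only: max(159/6, 447/28) = 26.5 servings → $7.95.
kale + carrots with both tight: 0.9641 servings and 12.04 servings → $4.82.
The minimum over all feasible corners is $4.82.

$4.82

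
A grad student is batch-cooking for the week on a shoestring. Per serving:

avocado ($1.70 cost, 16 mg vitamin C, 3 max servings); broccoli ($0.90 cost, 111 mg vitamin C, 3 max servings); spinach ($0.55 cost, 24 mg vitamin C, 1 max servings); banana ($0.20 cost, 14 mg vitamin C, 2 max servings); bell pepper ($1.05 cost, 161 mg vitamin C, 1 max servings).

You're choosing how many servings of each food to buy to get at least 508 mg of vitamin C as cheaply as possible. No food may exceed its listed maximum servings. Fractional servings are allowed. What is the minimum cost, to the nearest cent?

Cost per mg of vitamin C: bell pepper $0.0065, broccoli $0.0081, banana $0.0143, spinach $0.0229, avocado $0.1062.
Take 1 serving of bell pepper: +161.0 mg vitamin C for $1.05 (total $1.05, still need 347.0 mg).
Take 3 servings of broccoli: +333.0 mg vitamin C for $2.70 (total $3.75, still need 14.0 mg).
Take 1 serving of banana: +14.0 mg vitamin C for $0.20 (total $3.95, still need 0.0 mg).
Filling from the cheapest source first is optimal under one linear minimum: $3.95.

$3.95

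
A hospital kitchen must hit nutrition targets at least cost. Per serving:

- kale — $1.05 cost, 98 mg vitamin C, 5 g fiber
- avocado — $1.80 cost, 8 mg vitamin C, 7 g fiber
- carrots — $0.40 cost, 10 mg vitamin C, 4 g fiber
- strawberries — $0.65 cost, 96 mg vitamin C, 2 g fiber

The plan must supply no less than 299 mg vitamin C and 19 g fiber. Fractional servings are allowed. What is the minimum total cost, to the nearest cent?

$3.14

An LP optimum is at a vertex; with two nutrient constraints at most two foods are used. Check each candidate.
kale only: max(299/98, 19/5) = 3.8 servings → $3.99.
avocado only: max(299/8, 19/7) = 37.38 servings → $67.28.
carrots only: max(299/10, 19/4) = 29.9 servings → $11.96.
strawberries only: max(299/96, 19/2) = 9.5 servings → $6.17.
kale + avocado with both tight: 3.005 servings and 0.5681 servings → $4.18.
kale + carrots with both tight: 2.942 servings and 1.073 servings → $3.52.
kale + strawberries with both targets exact would need a negative amount; discard.
avocado + carrots with both targets exact would need a negative amount; discard.
avocado + strawberries with both tight: 1.869 servings and 2.959 servings → $5.29.
carrots + strawberries with both tight: 3.368 servings and 2.764 servings → $3.14.
The minimum over all feasible corners is $3.14.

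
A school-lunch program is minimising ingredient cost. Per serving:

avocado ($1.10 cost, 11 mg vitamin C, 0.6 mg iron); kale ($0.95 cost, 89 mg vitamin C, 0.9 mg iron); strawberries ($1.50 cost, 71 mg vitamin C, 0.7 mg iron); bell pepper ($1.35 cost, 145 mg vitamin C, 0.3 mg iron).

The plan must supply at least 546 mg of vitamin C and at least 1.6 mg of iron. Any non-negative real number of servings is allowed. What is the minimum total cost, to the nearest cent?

$5.16

avocado only: max(546/11, 1.6/0.6) = 49.64 servings → $54.60.
kale only: max(546/89, 1.6/0.9) = 6.135 servings → $5.83.
strawberries only: max(546/71, 1.6/0.7) = 7.69 servings → $11.54.
bell pepper only: max(546/145, 1.6/0.3) = 5.333 servings → $7.20.
avocado + kale: the both-tight solution has a negative serving — not a feasible corner.
avocado + strawberries with both targets exact would need a negative amount; discard.
avocado + bell pepper with both tight: 0.8148 servings and 3.704 servings → $5.90.
kale + strawberries with both targets exact would need a negative amount; discard.
kale + bell pepper with both tight: 0.657 servings and 3.362 servings → $5.16.
strawberries + bell pepper with both tight: 0.8504 servings and 3.349 servings → $5.80.
So the least-cost plan costs $5.16.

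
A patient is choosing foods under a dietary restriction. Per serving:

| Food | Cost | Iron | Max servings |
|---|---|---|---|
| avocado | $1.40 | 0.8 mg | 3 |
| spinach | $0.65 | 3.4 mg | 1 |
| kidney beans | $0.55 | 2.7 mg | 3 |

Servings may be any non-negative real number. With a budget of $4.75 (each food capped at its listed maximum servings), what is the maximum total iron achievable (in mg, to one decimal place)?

Iron per dollar: spinach 5.231, kidney beans 4.909, avocado 0.5714.
Take 1 serving of spinach: spends $0.65, +3.4 mg iron (running total 3.4 mg).
Take 3 servings of kidney beans: spends $1.65, +8.1 mg iron (running total 11.5 mg).
Take 1.75 servings of avocado: spends $2.45, +1.4 mg iron (running total 12.9 mg).
Filling greedily by iron-per-dollar is optimal for one linear limit, giving 12.9 mg.

12.9 mg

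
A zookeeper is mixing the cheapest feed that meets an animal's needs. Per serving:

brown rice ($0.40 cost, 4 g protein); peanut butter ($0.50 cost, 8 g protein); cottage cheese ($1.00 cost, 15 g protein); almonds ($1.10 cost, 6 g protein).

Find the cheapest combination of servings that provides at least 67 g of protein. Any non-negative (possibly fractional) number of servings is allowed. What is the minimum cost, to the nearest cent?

$4.19

Cost per g of protein: peanut butter $0.0625, cottage cheese $0.0667, brown rice $0.1000, almonds $0.1833.
With no serving limits, use only peanut butter: 67 g / 8 g = 8.375 servings × $0.50 = $4.19.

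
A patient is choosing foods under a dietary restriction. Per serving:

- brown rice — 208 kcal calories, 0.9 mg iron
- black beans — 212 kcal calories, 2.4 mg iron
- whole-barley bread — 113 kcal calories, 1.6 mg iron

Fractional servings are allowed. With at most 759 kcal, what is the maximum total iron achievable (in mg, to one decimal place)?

10.7 mg

Iron per kcal: whole-barley bread 0.01416, black beans 0.01132, brown rice 0.004327.
With no serving limits, spend the whole calories allowance on whole-barley bread: 759 kcal / 113 kcal × 1.6 mg = 10.7 mg.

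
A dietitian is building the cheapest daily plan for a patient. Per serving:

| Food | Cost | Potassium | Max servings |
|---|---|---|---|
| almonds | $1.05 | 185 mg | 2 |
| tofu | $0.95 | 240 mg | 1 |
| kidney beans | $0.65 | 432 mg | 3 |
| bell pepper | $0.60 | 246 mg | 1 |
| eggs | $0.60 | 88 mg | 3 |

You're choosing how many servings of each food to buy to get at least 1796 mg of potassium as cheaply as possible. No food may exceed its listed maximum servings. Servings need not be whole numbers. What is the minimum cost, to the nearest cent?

$3.58

Cost per mg of potassium: kidney beans $0.0015, bell pepper $0.0024, tofu $0.0040, almonds $0.0057, eggs $0.0068.
Take 3 servings of kidney beans: +1296.0 mg potassium for $1.95 (total $1.95, still need 500.0 mg).
Take 1 serving of bell pepper: +246.0 mg potassium for $0.60 (total $2.55, still need 254.0 mg).
Take 1 serving of tofu: +240.0 mg potassium for $0.95 (total $3.50, still need 14.0 mg).
Take 0.07568 servings of almonds: +14.0 mg potassium for $0.08 (total $3.58, still need 0.0 mg).
Filling from the cheapest source first is optimal under one linear minimum: $3.58.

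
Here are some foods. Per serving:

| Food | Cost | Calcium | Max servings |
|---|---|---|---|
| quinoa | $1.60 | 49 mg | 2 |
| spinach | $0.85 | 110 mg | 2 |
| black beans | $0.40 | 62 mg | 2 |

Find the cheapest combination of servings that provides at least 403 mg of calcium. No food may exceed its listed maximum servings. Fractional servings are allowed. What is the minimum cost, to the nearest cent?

Cost per mg of calcium: black beans $0.0065, spinach $0.0077, quinoa $0.0327.
Take 2 servings of black beans: +124.0 mg calcium for $0.80 (total $0.80, still need 279.0 mg).
Take 2 servings of spinach: +220.0 mg calcium for $1.70 (total $2.50, still need 59.0 mg).
Take 1.204 servings of quinoa: +59.0 mg calcium for $1.93 (total $4.43, still need 0.0 mg).
Greedy by cheapest-per-mg is optimal for a single linear constraint, so the minimum cost is $4.43.

$4.43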